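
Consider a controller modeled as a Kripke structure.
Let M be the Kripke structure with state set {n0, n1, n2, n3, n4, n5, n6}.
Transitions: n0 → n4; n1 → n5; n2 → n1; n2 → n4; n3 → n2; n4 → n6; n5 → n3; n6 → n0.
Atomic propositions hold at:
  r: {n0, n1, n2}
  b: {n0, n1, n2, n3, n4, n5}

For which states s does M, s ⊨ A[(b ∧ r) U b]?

Sat(b ∧ r) = {n0, n1, n2}
A[(b ∧ r) U b]: least fixpoint, start Z0 = Sat(b) = {n0, n1, n2, n3, n4, n5}, add states in Sat(b ∧ r) with every successor in Z. Already a fixed point.
Sat(A[(b ∧ r) U b]) = {n0, n1, n2, n3, n4, n5}

{n0, n1, n2, n3, n4, n5}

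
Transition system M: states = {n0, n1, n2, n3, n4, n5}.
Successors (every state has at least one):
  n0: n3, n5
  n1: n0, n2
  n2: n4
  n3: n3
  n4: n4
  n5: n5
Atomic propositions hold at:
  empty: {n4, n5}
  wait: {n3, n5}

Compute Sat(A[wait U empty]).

{n4, n5}

A[wait U empty]: least fixpoint, start Z0 = Sat(empty) = {n4, n5}, add states in Sat(wait) with every successor in Z. Already a fixed point.
Sat(A[wait U empty]) = {n4, n5}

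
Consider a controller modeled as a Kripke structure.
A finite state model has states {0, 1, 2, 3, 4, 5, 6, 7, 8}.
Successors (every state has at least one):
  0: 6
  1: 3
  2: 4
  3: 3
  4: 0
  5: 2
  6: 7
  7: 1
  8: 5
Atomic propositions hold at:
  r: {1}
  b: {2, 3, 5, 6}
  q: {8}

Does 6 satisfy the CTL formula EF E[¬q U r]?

Yes

Sat(¬q) = {0, 1, 2, 3, 4, 5, 6, 7}
E[¬q U r]: least fixpoint, start Z0 = Sat(r) = {1}, add states in Sat(¬q) with some successor in Z. Z1 = {1, 7}; Z2 = {1, 6, 7}; Z3 = {0, 1, 6, 7}; Z4 = {0, 1, 4, 6, 7}; Z5 = {0, 1, 2, 4, 6, 7}; Z6 = {0, 1, 2, 4, 5, 6, 7}; fixed.
Sat(E[¬q U r]) = {0, 1, 2, 4, 5, 6, 7}
EF E[¬q U r]: least fixpoint, start Z0 = {0, 1, 2, 4, 5, 6, 7}, add states with some successor in Z. Z1 = {0, 1, 2, 4, 5, 6, 7, 8}; fixed.
Sat(EF E[¬q U r]) = {0, 1, 2, 4, 5, 6, 7, 8}
6 ∈ Sat(EF E[¬q U r]) = {0, 1, 2, 4, 5, 6, 7, 8}, so the formula holds at 6.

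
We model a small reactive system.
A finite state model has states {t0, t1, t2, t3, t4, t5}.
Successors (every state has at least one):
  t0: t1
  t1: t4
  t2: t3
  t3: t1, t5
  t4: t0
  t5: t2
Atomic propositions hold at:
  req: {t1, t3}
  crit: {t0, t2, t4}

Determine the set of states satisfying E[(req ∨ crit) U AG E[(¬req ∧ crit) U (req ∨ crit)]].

{t0, t1, t2, t3, t4}

Sat(req ∨ crit) = {t0, t1, t2, t3, t4}
Sat(¬req) = {t0, t2, t4, t5}
Sat(¬req ∧ crit) = {t0, t2, t4}
E[(¬req ∧ crit) U (req ∨ crit)]: least fixpoint, start Z0 = Sat((req ∨ crit)) = {t0, t1, t2, t3, t4}, add states in Sat(¬req ∧ crit) with some successor in Z. Already a fixed point.
Sat(E[(¬req ∧ crit) U (req ∨ crit)]) = {t0, t1, t2, t3, t4}
AG E[(¬req ∧ crit) U (req ∨ crit)]: greatest fixpoint, start Z0 = {t0, t1, t2, t3, t4}, keep only states in Sat with every successor in Z. Z1 = {t0, t1, t2, t4}; Z2 = {t0, t1, t4}; fixed.
Sat(AG E[(¬req ∧ crit) U (req ∨ crit)]) = {t0, t1, t4}
E[(req ∨ crit) U AG E[(¬req ∧ crit) U (req ∨ crit)]]: least fixpoint, start Z0 = Sat(AG E[(¬req ∧ crit) U (req ∨ crit)]) = {t0, t1, t4}, add states in Sat(req ∨ crit) with some successor in Z. Z1 = {t0, t1, t3, t4}; Z2 = {t0, t1, t2, t3, t4}; fixed.
Sat(E[(req ∨ crit) U AG E[(¬req ∧ crit) U (req ∨ crit)]]) = {t0, t1, t2, t3, t4}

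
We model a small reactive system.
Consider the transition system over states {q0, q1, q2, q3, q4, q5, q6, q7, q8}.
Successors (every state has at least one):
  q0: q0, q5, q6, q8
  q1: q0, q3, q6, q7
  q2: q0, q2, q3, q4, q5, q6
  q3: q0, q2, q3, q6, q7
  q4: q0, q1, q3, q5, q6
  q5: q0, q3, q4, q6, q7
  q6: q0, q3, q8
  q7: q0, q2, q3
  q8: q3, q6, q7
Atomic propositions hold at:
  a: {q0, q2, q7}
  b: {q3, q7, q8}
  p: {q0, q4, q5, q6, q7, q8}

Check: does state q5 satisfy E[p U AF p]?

AF p: least fixpoint, start Z0 = {q0, q4, q5, q6, q7, q8}, add states with every successor in Z. Already a fixed point.
Sat(AF p) = {q0, q4, q5, q6, q7, q8}
E[p U AF p]: least fixpoint, start Z0 = Sat(AF p) = {q0, q4, q5, q6, q7, q8}, add states in Sat(p) with some successor in Z. Already a fixed point.
Sat(E[p U AF p]) = {q0, q4, q5, q6, q7, q8}
q5 ∈ Sat(E[p U AF p]) = {q0, q4, q5, q6, q7, q8}, so the formula holds at q5.

Yes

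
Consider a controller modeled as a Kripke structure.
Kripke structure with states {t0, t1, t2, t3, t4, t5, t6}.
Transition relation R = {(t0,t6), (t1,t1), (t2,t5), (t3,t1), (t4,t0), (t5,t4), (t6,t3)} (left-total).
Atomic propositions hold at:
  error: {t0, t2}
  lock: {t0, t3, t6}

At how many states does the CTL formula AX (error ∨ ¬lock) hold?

5

Sat(¬lock) = {t1, t2, t4, t5}
Sat(error ∨ ¬lock) = {t0, t1, t2, t4, t5}
Sat(AX (error ∨ ¬lock)) = {s : every successor in {t0, t1, t2, t4, t5}} = {t1, t2, t3, t4, t5}
|Sat(AX (error ∨ ¬lock))| = |{t1, t2, t3, t4, t5}| = 5.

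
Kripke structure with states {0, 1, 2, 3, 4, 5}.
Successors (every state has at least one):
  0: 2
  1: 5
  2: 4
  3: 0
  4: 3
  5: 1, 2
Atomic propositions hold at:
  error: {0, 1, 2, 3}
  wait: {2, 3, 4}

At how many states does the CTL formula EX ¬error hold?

Sat(¬error) = {4, 5}
Sat(EX ¬error) = {s : some successor in {4, 5}} = {1, 2}
|Sat(EX ¬error)| = |{1, 2}| = 2.

2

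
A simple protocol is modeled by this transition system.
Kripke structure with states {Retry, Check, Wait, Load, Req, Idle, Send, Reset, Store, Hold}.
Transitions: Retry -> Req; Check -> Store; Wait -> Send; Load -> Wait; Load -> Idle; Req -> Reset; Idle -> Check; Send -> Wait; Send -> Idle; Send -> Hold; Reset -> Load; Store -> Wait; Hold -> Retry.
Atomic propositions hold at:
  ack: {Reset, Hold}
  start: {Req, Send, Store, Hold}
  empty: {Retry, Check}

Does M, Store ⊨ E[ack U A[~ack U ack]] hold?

Sat(~ack) = {Retry, Check, Wait, Load, Req, Idle, Send, Store}
A[~ack U ack]: least fixpoint, start Z0 = Sat(ack) = {Reset, Hold}, add states in Sat(~ack) with every successor in Z. Z1 = {Req, Reset, Hold}; Z2 = {Retry, Req, Reset, Hold}; fixed.
Sat(A[~ack U ack]) = {Retry, Req, Reset, Hold}
E[ack U A[~ack U ack]]: least fixpoint, start Z0 = Sat(A[~ack U ack]) = {Retry, Req, Reset, Hold}, add states in Sat(ack) with some successor in Z. Already a fixed point.
Sat(E[ack U A[~ack U ack]]) = {Retry, Req, Reset, Hold}
Store ∉ Sat(E[ack U A[~ack U ack]]) = {Retry, Req, Reset, Hold}, so the formula does not hold at Store.

No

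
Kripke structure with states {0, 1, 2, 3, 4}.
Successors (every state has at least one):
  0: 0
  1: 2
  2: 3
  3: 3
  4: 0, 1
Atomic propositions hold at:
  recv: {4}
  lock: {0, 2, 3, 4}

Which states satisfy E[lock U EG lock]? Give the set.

{0, 2, 3, 4}

EG lock: greatest fixpoint, start Z0 = {0, 2, 3, 4}, keep only states in Sat with some successor in Z. Already a fixed point.
Sat(EG lock) = {0, 2, 3, 4}
E[lock U EG lock]: least fixpoint, start Z0 = Sat(EG lock) = {0, 2, 3, 4}, add states in Sat(lock) with some successor in Z. Already a fixed point.
Sat(E[lock U EG lock]) = {0, 2, 3, 4}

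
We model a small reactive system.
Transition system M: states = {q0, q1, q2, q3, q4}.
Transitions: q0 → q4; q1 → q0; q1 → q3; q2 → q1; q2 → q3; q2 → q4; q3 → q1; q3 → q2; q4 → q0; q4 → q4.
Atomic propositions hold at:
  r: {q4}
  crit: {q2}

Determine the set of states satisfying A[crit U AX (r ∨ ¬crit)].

{q0, q1, q2, q4}

Sat(¬crit) = {q0, q1, q3, q4}
Sat(r ∨ ¬crit) = {q0, q1, q3, q4}
Sat(AX (r ∨ ¬crit)) = {s : every successor in {q0, q1, q3, q4}} = {q0, q1, q2, q4}
A[crit U AX (r ∨ ¬crit)]: least fixpoint, start Z0 = Sat(AX (r ∨ ¬crit)) = {q0, q1, q2, q4}, add states in Sat(crit) with every successor in Z. Already a fixed point.
Sat(A[crit U AX (r ∨ ¬crit)]) = {q0, q1, q2, q4}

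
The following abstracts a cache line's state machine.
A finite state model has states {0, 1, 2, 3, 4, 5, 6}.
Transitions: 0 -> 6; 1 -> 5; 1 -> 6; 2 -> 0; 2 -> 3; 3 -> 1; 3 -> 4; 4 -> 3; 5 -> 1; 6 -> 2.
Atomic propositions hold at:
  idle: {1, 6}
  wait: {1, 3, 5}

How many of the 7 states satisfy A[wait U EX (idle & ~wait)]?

Sat(~wait) = {0, 2, 4, 6}
Sat(idle & ~wait) = {6}
Sat(EX (idle & ~wait)) = {s : some successor in {6}} = {0, 1}
A[wait U EX (idle & ~wait)]: least fixpoint, start Z0 = Sat(EX (idle & ~wait)) = {0, 1}, add states in Sat(wait) with every successor in Z. Z1 = {0, 1, 5}; fixed.
Sat(A[wait U EX (idle & ~wait)]) = {0, 1, 5}
|Sat(A[wait U EX (idle & ~wait)])| = |{0, 1, 5}| = 3.

3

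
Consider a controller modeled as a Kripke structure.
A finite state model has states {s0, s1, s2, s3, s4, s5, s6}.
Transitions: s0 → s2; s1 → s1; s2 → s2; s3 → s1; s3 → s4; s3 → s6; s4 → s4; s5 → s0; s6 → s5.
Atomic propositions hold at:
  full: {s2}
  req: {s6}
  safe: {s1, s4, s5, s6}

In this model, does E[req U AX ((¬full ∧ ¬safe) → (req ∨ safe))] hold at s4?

Sat(¬full) = {s0, s1, s3, s4, s5, s6}
Sat(¬safe) = {s0, s2, s3}
Sat(¬full ∧ ¬safe) = {s0, s3}
Sat(req ∨ safe) = {s1, s4, s5, s6}
Sat((¬full ∧ ¬safe) → (req ∨ safe)) = {s1, s2, s4, s5, s6}
Sat(AX ((¬full ∧ ¬safe) → (req ∨ safe))) = {s : every successor in {s1, s2, s4, s5, s6}} = {s0, s1, s2, s3, s4, s6}
E[req U AX ((¬full ∧ ¬safe) → (req ∨ safe))]: least fixpoint, start Z0 = Sat(AX ((¬full ∧ ¬safe) → (req ∨ safe))) = {s0, s1, s2, s3, s4, s6}, add states in Sat(req) with some successor in Z. Already a fixed point.
Sat(E[req U AX ((¬full ∧ ¬safe) → (req ∨ safe))]) = {s0, s1, s2, s3, s4, s6}
s4 ∈ Sat(E[req U AX ((¬full ∧ ¬safe) → (req ∨ safe))]) = {s0, s1, s2, s3, s4, s6}, so the formula holds at s4.

Yes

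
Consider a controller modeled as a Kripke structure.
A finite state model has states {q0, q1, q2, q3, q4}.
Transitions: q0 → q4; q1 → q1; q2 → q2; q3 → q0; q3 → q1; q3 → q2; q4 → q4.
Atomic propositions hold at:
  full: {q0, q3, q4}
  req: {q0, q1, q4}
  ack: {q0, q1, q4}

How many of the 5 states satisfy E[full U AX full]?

3

Sat(AX full) = {s : every successor in {q0, q3, q4}} = {q0, q4}
E[full U AX full]: least fixpoint, start Z0 = Sat(AX full) = {q0, q4}, add states in Sat(full) with some successor in Z. Z1 = {q0, q3, q4}; fixed.
Sat(E[full U AX full]) = {q0, q3, q4}
|Sat(E[full U AX full])| = |{q0, q3, q4}| = 3.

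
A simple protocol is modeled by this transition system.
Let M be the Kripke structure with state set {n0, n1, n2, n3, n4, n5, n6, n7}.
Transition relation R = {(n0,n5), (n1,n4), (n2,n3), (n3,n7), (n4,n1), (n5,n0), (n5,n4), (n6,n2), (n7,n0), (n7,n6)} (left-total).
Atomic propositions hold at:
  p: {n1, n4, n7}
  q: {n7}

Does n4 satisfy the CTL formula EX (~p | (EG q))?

No

Sat(~p) = {n0, n2, n3, n5, n6}
EG q: greatest fixpoint, start Z0 = {n7}, keep only states in Sat with some successor in Z. Z1 = ∅; fixed.
Sat(EG q) = ∅
Sat(~p | (EG q)) = {n0, n2, n3, n5, n6}
Sat(EX (~p | (EG q))) = {s : some successor in {n0, n2, n3, n5, n6}} = {n0, n2, n5, n6, n7}
n4 ∉ Sat(EX (~p | (EG q))) = {n0, n2, n5, n6, n7}, so the formula does not hold at n4.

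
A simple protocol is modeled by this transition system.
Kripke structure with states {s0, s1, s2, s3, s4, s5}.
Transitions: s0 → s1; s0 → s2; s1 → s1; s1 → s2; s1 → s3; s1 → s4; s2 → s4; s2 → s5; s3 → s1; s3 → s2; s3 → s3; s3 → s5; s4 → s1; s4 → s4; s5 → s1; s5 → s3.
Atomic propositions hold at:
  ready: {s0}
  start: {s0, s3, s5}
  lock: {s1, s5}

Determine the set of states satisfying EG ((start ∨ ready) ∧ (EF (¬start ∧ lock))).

{s3, s5}

Sat(start ∨ ready) = {s0, s3, s5}
Sat(¬start) = {s1, s2, s4}
Sat(¬start ∧ lock) = {s1}
EF (¬start ∧ lock): least fixpoint, start Z0 = {s1}, add states with some successor in Z. Z1 = {s0, s1, s3, s4, s5}; Z2 = {s0, s1, s2, s3, s4, s5}; fixed.
Sat(EF (¬start ∧ lock)) = {s0, s1, s2, s3, s4, s5}
Sat((start ∨ ready) ∧ (EF (¬start ∧ lock))) = {s0, s3, s5}
EG ((start ∨ ready) ∧ (EF (¬start ∧ lock))): greatest fixpoint, start Z0 = {s0, s3, s5}, keep only states in Sat with some successor in Z. Z1 = {s3, s5}; fixed.
Sat(EG ((start ∨ ready) ∧ (EF (¬start ∧ lock)))) = {s3, s5}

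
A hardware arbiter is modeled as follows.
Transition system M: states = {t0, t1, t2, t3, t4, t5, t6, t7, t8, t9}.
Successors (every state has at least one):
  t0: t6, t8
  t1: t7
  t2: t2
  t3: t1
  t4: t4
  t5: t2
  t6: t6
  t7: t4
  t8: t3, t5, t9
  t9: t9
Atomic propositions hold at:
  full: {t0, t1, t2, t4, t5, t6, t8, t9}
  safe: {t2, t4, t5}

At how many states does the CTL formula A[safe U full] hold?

8

A[safe U full]: least fixpoint, start Z0 = Sat(full) = {t0, t1, t2, t4, t5, t6, t8, t9}, add states in Sat(safe) with every successor in Z. Already a fixed point.
Sat(A[safe U full]) = {t0, t1, t2, t4, t5, t6, t8, t9}
|Sat(A[safe U full])| = |{t0, t1, t2, t4, t5, t6, t8, t9}| = 8.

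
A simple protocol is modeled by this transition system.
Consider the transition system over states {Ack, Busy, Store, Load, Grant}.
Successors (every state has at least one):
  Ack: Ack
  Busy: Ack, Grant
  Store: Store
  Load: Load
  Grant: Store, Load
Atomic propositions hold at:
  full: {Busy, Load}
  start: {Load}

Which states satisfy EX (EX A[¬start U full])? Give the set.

Sat(¬start) = {Ack, Busy, Store, Grant}
A[¬start U full]: least fixpoint, start Z0 = Sat(full) = {Busy, Load}, add states in Sat(¬start) with every successor in Z. Already a fixed point.
Sat(A[¬start U full]) = {Busy, Load}
Sat(EX A[¬start U full]) = {s : some successor in {Busy, Load}} = {Load, Grant}
Sat(EX (EX A[¬start U full])) = {s : some successor in {Load, Grant}} = {Busy, Load, Grant}

{Busy, Load, Grant}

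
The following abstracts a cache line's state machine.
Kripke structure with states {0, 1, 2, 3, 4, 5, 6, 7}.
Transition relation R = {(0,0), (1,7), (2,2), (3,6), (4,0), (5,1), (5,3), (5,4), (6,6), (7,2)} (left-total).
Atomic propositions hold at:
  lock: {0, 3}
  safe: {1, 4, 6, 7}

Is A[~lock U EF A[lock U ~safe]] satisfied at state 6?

No

Sat(~lock) = {1, 2, 4, 5, 6, 7}
Sat(~safe) = {0, 2, 3, 5}
A[lock U ~safe]: least fixpoint, start Z0 = Sat(~safe) = {0, 2, 3, 5}, add states in Sat(lock) with every successor in Z. Already a fixed point.
Sat(A[lock U ~safe]) = {0, 2, 3, 5}
EF A[lock U ~safe]: least fixpoint, start Z0 = {0, 2, 3, 5}, add states with some successor in Z. Z1 = {0, 2, 3, 4, 5, 7}; Z2 = {0, 1, 2, 3, 4, 5, 7}; fixed.
Sat(EF A[lock U ~safe]) = {0, 1, 2, 3, 4, 5, 7}
A[~lock U EF A[lock U ~safe]]: least fixpoint, start Z0 = Sat(EF A[lock U ~safe]) = {0, 1, 2, 3, 4, 5, 7}, add states in Sat(~lock) with every successor in Z. Already a fixed point.
Sat(A[~lock U EF A[lock U ~safe]]) = {0, 1, 2, 3, 4, 5, 7}
6 ∉ Sat(A[~lock U EF A[lock U ~safe]]) = {0, 1, 2, 3, 4, 5, 7}, so the formula does not hold at 6.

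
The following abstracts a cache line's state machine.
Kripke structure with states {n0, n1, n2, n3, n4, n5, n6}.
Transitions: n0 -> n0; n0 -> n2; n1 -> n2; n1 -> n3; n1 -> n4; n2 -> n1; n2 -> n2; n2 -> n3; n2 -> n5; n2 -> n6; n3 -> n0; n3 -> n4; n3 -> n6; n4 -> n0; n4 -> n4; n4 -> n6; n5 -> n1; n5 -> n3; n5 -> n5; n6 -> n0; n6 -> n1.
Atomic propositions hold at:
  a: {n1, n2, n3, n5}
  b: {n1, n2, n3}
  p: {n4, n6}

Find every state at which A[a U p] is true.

{n4, n6}

A[a U p]: least fixpoint, start Z0 = Sat(p) = {n4, n6}, add states in Sat(a) with every successor in Z. Already a fixed point.
Sat(A[a U p]) = {n4, n6}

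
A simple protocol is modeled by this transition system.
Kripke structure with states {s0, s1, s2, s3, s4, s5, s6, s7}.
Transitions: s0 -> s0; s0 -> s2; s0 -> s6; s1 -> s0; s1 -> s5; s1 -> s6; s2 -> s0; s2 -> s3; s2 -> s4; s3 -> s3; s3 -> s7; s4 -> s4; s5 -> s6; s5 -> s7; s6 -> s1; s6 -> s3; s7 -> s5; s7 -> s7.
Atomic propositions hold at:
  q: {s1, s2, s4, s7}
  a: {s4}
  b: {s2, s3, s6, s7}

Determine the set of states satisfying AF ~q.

{s0, s1, s3, s5, s6}

Sat(~q) = {s0, s3, s5, s6}
AF ~q: least fixpoint, start Z0 = {s0, s3, s5, s6}, add states with every successor in Z. Z1 = {s0, s1, s3, s5, s6}; fixed.
Sat(AF ~q) = {s0, s1, s3, s5, s6}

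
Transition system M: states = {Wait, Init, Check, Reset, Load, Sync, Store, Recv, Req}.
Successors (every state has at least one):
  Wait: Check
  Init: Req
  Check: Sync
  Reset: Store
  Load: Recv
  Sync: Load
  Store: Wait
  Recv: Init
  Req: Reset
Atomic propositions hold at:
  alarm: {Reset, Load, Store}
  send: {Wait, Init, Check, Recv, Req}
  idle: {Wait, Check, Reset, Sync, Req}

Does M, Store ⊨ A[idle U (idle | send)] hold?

Sat(idle | send) = {Wait, Init, Check, Reset, Sync, Recv, Req}
A[idle U (idle | send)]: least fixpoint, start Z0 = Sat((idle | send)) = {Wait, Init, Check, Reset, Sync, Recv, Req}, add states in Sat(idle) with every successor in Z. Already a fixed point.
Sat(A[idle U (idle | send)]) = {Wait, Init, Check, Reset, Sync, Recv, Req}
Store ∉ Sat(A[idle U (idle | send)]) = {Wait, Init, Check, Reset, Sync, Recv, Req}, so the formula does not hold at Store.

No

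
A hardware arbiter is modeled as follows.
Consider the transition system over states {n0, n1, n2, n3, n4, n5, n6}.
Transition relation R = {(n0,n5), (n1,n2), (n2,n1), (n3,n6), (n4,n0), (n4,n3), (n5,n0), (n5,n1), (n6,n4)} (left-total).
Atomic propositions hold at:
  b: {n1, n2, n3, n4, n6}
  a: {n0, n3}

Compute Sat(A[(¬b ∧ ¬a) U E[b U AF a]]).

{n0, n3, n4, n6}

Sat(¬b) = {n0, n5}
Sat(¬a) = {n1, n2, n4, n5, n6}
Sat(¬b ∧ ¬a) = {n5}
AF a: least fixpoint, start Z0 = {n0, n3}, add states with every successor in Z. Z1 = {n0, n3, n4}; Z2 = {n0, n3, n4, n6}; fixed.
Sat(AF a) = {n0, n3, n4, n6}
E[b U AF a]: least fixpoint, start Z0 = Sat(AF a) = {n0, n3, n4, n6}, add states in Sat(b) with some successor in Z. Already a fixed point.
Sat(E[b U AF a]) = {n0, n3, n4, n6}
A[(¬b ∧ ¬a) U E[b U AF a]]: least fixpoint, start Z0 = Sat(E[b U AF a]) = {n0, n3, n4, n6}, add states in Sat(¬b ∧ ¬a) with every successor in Z. Already a fixed point.
Sat(A[(¬b ∧ ¬a) U E[b U AF a]]) = {n0, n3, n4, n6}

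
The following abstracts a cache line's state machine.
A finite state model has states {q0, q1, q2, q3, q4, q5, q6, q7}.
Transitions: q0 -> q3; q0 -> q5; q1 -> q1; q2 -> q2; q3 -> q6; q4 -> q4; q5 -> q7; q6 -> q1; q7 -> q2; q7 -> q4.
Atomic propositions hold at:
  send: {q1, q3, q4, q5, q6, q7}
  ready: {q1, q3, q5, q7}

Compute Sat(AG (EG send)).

{q1, q3, q4, q6}

EG send: greatest fixpoint, start Z0 = {q1, q3, q4, q5, q6, q7}, keep only states in Sat with some successor in Z. Already a fixed point.
Sat(EG send) = {q1, q3, q4, q5, q6, q7}
AG (EG send): greatest fixpoint, start Z0 = {q1, q3, q4, q5, q6, q7}, keep only states in Sat with every successor in Z. Z1 = {q1, q3, q4, q5, q6}; Z2 = {q1, q3, q4, q6}; fixed.
Sat(AG (EG send)) = {q1, q3, q4, q6}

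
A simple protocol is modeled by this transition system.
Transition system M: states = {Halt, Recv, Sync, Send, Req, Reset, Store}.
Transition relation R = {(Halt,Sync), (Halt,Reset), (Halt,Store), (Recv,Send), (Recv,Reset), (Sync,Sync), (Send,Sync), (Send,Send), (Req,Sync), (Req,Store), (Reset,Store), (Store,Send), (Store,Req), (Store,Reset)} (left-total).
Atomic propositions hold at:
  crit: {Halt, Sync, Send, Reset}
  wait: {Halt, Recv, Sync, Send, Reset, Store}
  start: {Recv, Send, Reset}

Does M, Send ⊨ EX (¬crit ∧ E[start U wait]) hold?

No

Sat(¬crit) = {Recv, Req, Store}
E[start U wait]: least fixpoint, start Z0 = Sat(wait) = {Halt, Recv, Sync, Send, Reset, Store}, add states in Sat(start) with some successor in Z. Already a fixed point.
Sat(E[start U wait]) = {Halt, Recv, Sync, Send, Reset, Store}
Sat(¬crit ∧ E[start U wait]) = {Recv, Store}
Sat(EX (¬crit ∧ E[start U wait])) = {s : some successor in {Recv, Store}} = {Halt, Req, Reset}
Send ∉ Sat(EX (¬crit ∧ E[start U wait])) = {Halt, Req, Reset}, so the formula does not hold at Send.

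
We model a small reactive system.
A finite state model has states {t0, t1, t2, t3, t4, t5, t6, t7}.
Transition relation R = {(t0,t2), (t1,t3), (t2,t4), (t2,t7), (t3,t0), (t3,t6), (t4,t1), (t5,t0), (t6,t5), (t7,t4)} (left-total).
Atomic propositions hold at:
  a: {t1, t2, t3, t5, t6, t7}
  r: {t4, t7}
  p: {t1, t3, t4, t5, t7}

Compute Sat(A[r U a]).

{t1, t2, t3, t4, t5, t6, t7}

A[r U a]: least fixpoint, start Z0 = Sat(a) = {t1, t2, t3, t5, t6, t7}, add states in Sat(r) with every successor in Z. Z1 = {t1, t2, t3, t4, t5, t6, t7}; fixed.
Sat(A[r U a]) = {t1, t2, t3, t4, t5, t6, t7}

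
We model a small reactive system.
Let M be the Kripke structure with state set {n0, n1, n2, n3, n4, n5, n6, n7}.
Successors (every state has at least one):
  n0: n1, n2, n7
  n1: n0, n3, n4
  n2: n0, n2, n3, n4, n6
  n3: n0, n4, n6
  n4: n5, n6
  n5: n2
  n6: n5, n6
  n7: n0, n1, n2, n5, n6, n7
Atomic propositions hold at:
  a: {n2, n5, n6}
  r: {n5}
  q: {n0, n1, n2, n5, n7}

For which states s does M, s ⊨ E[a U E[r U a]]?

{n2, n5, n6}

E[r U a]: least fixpoint, start Z0 = Sat(a) = {n2, n5, n6}, add states in Sat(r) with some successor in Z. Already a fixed point.
Sat(E[r U a]) = {n2, n5, n6}
E[a U E[r U a]]: least fixpoint, start Z0 = Sat(E[r U a]) = {n2, n5, n6}, add states in Sat(a) with some successor in Z. Already a fixed point.
Sat(E[a U E[r U a]]) = {n2, n5, n6}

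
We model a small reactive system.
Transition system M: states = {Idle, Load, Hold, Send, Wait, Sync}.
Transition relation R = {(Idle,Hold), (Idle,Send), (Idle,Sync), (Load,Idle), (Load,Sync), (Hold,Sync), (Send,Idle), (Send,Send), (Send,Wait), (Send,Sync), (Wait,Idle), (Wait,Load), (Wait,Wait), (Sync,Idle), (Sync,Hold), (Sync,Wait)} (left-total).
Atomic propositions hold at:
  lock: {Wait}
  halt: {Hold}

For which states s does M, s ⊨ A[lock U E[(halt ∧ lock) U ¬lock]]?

Sat(halt ∧ lock) = ∅
Sat(¬lock) = {Idle, Load, Hold, Send, Sync}
E[(halt ∧ lock) U ¬lock]: least fixpoint, start Z0 = Sat(¬lock) = {Idle, Load, Hold, Send, Sync}, add states in Sat(halt ∧ lock) with some successor in Z. Already a fixed point.
Sat(E[(halt ∧ lock) U ¬lock]) = {Idle, Load, Hold, Send, Sync}
A[lock U E[(halt ∧ lock) U ¬lock]]: least fixpoint, start Z0 = Sat(E[(halt ∧ lock) U ¬lock]) = {Idle, Load, Hold, Send, Sync}, add states in Sat(lock) with every successor in Z. Already a fixed point.
Sat(A[lock U E[(halt ∧ lock) U ¬lock]]) = {Idle, Load, Hold, Send, Sync}

{Idle, Load, Hold, Send, Sync}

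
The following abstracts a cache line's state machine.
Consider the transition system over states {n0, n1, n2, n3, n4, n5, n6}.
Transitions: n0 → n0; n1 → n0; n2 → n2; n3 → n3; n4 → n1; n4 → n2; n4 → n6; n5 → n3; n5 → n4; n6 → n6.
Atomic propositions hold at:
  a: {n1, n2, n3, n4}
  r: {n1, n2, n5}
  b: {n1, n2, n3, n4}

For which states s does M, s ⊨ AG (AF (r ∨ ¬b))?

{n0, n1, n2, n4, n6}

Sat(¬b) = {n0, n5, n6}
Sat(r ∨ ¬b) = {n0, n1, n2, n5, n6}
AF (r ∨ ¬b): least fixpoint, start Z0 = {n0, n1, n2, n5, n6}, add states with every successor in Z. Z1 = {n0, n1, n2, n4, n5, n6}; fixed.
Sat(AF (r ∨ ¬b)) = {n0, n1, n2, n4, n5, n6}
AG (AF (r ∨ ¬b)): greatest fixpoint, start Z0 = {n0, n1, n2, n4, n5, n6}, keep only states in Sat with every successor in Z. Z1 = {n0, n1, n2, n4, n6}; fixed.
Sat(AG (AF (r ∨ ¬b))) = {n0, n1, n2, n4, n6}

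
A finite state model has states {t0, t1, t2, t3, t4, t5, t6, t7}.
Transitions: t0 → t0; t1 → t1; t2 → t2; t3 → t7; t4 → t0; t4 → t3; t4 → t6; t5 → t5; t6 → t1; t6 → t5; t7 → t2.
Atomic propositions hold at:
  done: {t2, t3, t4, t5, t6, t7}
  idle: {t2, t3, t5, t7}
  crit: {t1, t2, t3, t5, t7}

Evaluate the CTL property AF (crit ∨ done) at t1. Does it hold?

Yes

Sat(crit ∨ done) = {t1, t2, t3, t4, t5, t6, t7}
AF (crit ∨ done): least fixpoint, start Z0 = {t1, t2, t3, t4, t5, t6, t7}, add states with every successor in Z. Already a fixed point.
Sat(AF (crit ∨ done)) = {t1, t2, t3, t4, t5, t6, t7}
t1 ∈ Sat(AF (crit ∨ done)) = {t1, t2, t3, t4, t5, t6, t7}, so the formula holds at t1.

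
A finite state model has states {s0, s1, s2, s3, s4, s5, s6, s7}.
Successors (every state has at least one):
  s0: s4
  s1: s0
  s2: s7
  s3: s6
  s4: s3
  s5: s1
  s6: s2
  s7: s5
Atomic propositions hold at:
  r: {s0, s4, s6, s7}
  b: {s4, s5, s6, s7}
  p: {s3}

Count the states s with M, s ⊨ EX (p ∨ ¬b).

4

Sat(¬b) = {s0, s1, s2, s3}
Sat(p ∨ ¬b) = {s0, s1, s2, s3}
Sat(EX (p ∨ ¬b)) = {s : some successor in {s0, s1, s2, s3}} = {s1, s4, s5, s6}
|Sat(EX (p ∨ ¬b))| = |{s1, s4, s5, s6}| = 4.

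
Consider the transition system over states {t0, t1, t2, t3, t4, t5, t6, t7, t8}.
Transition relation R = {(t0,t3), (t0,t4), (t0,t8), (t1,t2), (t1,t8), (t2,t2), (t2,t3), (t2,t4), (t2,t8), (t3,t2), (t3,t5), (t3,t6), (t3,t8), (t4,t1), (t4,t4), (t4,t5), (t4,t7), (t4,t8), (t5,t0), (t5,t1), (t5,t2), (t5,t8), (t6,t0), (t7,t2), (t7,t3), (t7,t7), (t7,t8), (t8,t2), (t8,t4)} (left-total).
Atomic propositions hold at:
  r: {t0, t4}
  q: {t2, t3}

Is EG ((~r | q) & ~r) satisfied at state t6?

No

Sat(~r) = {t1, t2, t3, t5, t6, t7, t8}
Sat(~r | q) = {t1, t2, t3, t5, t6, t7, t8}
Sat((~r | q) & ~r) = {t1, t2, t3, t5, t6, t7, t8}
EG ((~r | q) & ~r): greatest fixpoint, start Z0 = {t1, t2, t3, t5, t6, t7, t8}, keep only states in Sat with some successor in Z. Z1 = {t1, t2, t3, t5, t7, t8}; fixed.
Sat(EG ((~r | q) & ~r)) = {t1, t2, t3, t5, t7, t8}
t6 ∉ Sat(EG ((~r | q) & ~r)) = {t1, t2, t3, t5, t7, t8}, so the formula does not hold at t6.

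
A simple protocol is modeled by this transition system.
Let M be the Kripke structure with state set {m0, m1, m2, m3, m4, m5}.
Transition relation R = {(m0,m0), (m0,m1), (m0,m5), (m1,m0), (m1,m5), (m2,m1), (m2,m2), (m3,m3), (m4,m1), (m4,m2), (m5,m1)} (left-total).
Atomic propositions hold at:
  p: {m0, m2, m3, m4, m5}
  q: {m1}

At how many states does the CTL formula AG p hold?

1

AG p: greatest fixpoint, start Z0 = {m0, m2, m3, m4, m5}, keep only states in Sat with every successor in Z. Z1 = {m3}; fixed.
Sat(AG p) = {m3}
|Sat(AG p)| = |{m3}| = 1.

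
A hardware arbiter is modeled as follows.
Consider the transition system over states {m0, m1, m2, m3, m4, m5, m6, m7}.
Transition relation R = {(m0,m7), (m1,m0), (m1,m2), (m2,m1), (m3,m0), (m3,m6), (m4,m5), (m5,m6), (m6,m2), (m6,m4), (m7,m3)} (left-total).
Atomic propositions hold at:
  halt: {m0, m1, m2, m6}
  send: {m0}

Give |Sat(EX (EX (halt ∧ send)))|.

Sat(halt ∧ send) = {m0}
Sat(EX (halt ∧ send)) = {s : some successor in {m0}} = {m1, m3}
Sat(EX (EX (halt ∧ send))) = {s : some successor in {m1, m3}} = {m2, m7}
|Sat(EX (EX (halt ∧ send)))| = |{m2, m7}| = 2.

2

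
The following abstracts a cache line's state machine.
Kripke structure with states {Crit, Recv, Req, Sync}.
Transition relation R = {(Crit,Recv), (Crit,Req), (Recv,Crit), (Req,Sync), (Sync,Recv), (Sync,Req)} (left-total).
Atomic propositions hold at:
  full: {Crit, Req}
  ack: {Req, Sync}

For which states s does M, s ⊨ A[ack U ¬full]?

{Recv, Req, Sync}

Sat(¬full) = {Recv, Sync}
A[ack U ¬full]: least fixpoint, start Z0 = Sat(¬full) = {Recv, Sync}, add states in Sat(ack) with every successor in Z. Z1 = {Recv, Req, Sync}; fixed.
Sat(A[ack U ¬full]) = {Recv, Req, Sync}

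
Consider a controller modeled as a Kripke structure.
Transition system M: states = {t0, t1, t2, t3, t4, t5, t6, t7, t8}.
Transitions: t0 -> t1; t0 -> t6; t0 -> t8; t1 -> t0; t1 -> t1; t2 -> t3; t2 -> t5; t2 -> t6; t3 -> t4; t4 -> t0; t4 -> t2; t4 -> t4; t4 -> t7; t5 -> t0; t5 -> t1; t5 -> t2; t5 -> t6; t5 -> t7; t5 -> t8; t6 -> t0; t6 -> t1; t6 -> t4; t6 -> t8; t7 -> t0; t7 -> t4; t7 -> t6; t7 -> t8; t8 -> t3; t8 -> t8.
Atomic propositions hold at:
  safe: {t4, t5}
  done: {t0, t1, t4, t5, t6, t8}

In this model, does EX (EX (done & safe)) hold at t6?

Yes

Sat(done & safe) = {t4, t5}
Sat(EX (done & safe)) = {s : some successor in {t4, t5}} = {t2, t3, t4, t6, t7}
Sat(EX (EX (done & safe))) = {s : some successor in {t2, t3, t4, t6, t7}} = {t0, t2, t3, t4, t5, t6, t7, t8}
t6 ∈ Sat(EX (EX (done & safe))) = {t0, t2, t3, t4, t5, t6, t7, t8}, so the formula holds at t6.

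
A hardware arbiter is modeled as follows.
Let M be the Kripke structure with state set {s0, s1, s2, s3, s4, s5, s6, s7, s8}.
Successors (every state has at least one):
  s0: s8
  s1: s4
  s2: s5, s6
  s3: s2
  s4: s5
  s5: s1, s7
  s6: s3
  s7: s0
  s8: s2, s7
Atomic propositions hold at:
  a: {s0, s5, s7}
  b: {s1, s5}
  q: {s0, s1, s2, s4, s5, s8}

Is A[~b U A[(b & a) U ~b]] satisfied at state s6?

Yes

Sat(~b) = {s0, s2, s3, s4, s6, s7, s8}
Sat(b & a) = {s5}
A[(b & a) U ~b]: least fixpoint, start Z0 = Sat(~b) = {s0, s2, s3, s4, s6, s7, s8}, add states in Sat(b & a) with every successor in Z. Already a fixed point.
Sat(A[(b & a) U ~b]) = {s0, s2, s3, s4, s6, s7, s8}
A[~b U A[(b & a) U ~b]]: least fixpoint, start Z0 = Sat(A[(b & a) U ~b]) = {s0, s2, s3, s4, s6, s7, s8}, add states in Sat(~b) with every successor in Z. Already a fixed point.
Sat(A[~b U A[(b & a) U ~b]]) = {s0, s2, s3, s4, s6, s7, s8}
s6 ∈ Sat(A[~b U A[(b & a) U ~b]]) = {s0, s2, s3, s4, s6, s7, s8}, so the formula holds at s6.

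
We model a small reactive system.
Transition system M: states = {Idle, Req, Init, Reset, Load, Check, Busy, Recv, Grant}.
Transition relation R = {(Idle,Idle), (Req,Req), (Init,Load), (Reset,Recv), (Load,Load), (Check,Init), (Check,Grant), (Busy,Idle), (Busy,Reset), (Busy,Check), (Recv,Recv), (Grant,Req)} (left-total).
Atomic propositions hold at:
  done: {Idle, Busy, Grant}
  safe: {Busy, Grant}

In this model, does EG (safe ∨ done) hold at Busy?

Sat(safe ∨ done) = {Idle, Busy, Grant}
EG (safe ∨ done): greatest fixpoint, start Z0 = {Idle, Busy, Grant}, keep only states in Sat with some successor in Z. Z1 = {Idle, Busy}; fixed.
Sat(EG (safe ∨ done)) = {Idle, Busy}
Busy ∈ Sat(EG (safe ∨ done)) = {Idle, Busy}, so the formula holds at Busy.

Yes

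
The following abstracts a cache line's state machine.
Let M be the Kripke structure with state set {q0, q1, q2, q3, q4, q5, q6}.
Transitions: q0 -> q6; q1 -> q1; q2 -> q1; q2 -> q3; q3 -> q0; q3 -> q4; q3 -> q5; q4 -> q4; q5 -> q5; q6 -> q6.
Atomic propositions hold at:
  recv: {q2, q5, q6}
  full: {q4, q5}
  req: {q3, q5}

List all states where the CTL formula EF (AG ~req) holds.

Sat(~req) = {q0, q1, q2, q4, q6}
AG ~req: greatest fixpoint, start Z0 = {q0, q1, q2, q4, q6}, keep only states in Sat with every successor in Z. Z1 = {q0, q1, q4, q6}; fixed.
Sat(AG ~req) = {q0, q1, q4, q6}
EF (AG ~req): least fixpoint, start Z0 = {q0, q1, q4, q6}, add states with some successor in Z. Z1 = {q0, q1, q2, q3, q4, q6}; fixed.
Sat(EF (AG ~req)) = {q0, q1, q2, q3, q4, q6}

{q0, q1, q2, q3, q4, q6}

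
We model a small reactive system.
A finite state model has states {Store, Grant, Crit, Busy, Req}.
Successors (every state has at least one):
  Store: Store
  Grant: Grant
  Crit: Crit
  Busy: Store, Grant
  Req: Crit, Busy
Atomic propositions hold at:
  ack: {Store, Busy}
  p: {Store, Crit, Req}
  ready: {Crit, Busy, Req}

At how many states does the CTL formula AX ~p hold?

Sat(~p) = {Grant, Busy}
Sat(AX ~p) = {s : every successor in {Grant, Busy}} = {Grant}
|Sat(AX ~p)| = |{Grant}| = 1.

1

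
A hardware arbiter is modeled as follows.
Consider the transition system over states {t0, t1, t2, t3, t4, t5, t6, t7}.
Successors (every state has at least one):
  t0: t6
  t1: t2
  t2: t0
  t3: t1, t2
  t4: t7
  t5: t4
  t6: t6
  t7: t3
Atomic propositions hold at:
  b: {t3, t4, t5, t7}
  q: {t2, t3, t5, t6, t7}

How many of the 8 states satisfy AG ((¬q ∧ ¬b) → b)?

1

Sat(¬q) = {t0, t1, t4}
Sat(¬b) = {t0, t1, t2, t6}
Sat(¬q ∧ ¬b) = {t0, t1}
Sat((¬q ∧ ¬b) → b) = {t2, t3, t4, t5, t6, t7}
AG ((¬q ∧ ¬b) → b): greatest fixpoint, start Z0 = {t2, t3, t4, t5, t6, t7}, keep only states in Sat with every successor in Z. Z1 = {t4, t5, t6, t7}; Z2 = {t4, t5, t6}; Z3 = {t5, t6}; Z4 = {t6}; fixed.
Sat(AG ((¬q ∧ ¬b) → b)) = {t6}
|Sat(AG ((¬q ∧ ¬b) → b))| = |{t6}| = 1.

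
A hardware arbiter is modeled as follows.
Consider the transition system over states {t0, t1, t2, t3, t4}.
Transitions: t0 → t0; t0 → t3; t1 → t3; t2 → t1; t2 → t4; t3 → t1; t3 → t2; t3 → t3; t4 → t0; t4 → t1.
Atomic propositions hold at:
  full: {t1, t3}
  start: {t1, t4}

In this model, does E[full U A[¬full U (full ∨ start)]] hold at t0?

No

Sat(¬full) = {t0, t2, t4}
Sat(full ∨ start) = {t1, t3, t4}
A[¬full U (full ∨ start)]: least fixpoint, start Z0 = Sat((full ∨ start)) = {t1, t3, t4}, add states in Sat(¬full) with every successor in Z. Z1 = {t1, t2, t3, t4}; fixed.
Sat(A[¬full U (full ∨ start)]) = {t1, t2, t3, t4}
E[full U A[¬full U (full ∨ start)]]: least fixpoint, start Z0 = Sat(A[¬full U (full ∨ start)]) = {t1, t2, t3, t4}, add states in Sat(full) with some successor in Z. Already a fixed point.
Sat(E[full U A[¬full U (full ∨ start)]]) = {t1, t2, t3, t4}
t0 ∉ Sat(E[full U A[¬full U (full ∨ start)]]) = {t1, t2, t3, t4}, so the formula does not hold at t0.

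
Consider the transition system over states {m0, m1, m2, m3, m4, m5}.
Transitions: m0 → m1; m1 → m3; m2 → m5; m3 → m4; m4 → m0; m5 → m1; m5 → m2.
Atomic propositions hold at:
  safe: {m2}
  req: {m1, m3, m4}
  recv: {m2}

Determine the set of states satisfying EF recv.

EF recv: least fixpoint, start Z0 = {m2}, add states with some successor in Z. Z1 = {m2, m5}; fixed.
Sat(EF recv) = {m2, m5}

{m2, m5}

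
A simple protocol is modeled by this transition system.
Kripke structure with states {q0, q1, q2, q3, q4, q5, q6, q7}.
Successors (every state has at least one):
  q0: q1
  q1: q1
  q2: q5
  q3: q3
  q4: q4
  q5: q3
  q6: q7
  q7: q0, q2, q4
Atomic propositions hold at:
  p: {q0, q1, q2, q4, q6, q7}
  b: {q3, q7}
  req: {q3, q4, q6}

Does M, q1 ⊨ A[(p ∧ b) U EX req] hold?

Sat(p ∧ b) = {q7}
Sat(EX req) = {s : some successor in {q3, q4, q6}} = {q3, q4, q5, q7}
A[(p ∧ b) U EX req]: least fixpoint, start Z0 = Sat(EX req) = {q3, q4, q5, q7}, add states in Sat(p ∧ b) with every successor in Z. Already a fixed point.
Sat(A[(p ∧ b) U EX req]) = {q3, q4, q5, q7}
q1 ∉ Sat(A[(p ∧ b) U EX req]) = {q3, q4, q5, q7}, so the formula does not hold at q1.

No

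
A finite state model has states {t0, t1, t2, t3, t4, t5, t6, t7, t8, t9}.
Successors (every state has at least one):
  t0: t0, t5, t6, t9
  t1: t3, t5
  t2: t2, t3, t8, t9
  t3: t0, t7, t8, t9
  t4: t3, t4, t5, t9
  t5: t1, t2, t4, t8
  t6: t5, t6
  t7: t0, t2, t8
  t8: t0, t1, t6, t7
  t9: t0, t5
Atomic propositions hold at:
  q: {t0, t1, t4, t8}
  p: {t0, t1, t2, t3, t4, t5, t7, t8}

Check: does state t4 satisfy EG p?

EG p: greatest fixpoint, start Z0 = {t0, t1, t2, t3, t4, t5, t7, t8}, keep only states in Sat with some successor in Z. Already a fixed point.
Sat(EG p) = {t0, t1, t2, t3, t4, t5, t7, t8}
t4 ∈ Sat(EG p) = {t0, t1, t2, t3, t4, t5, t7, t8}, so the formula holds at t4.

Yes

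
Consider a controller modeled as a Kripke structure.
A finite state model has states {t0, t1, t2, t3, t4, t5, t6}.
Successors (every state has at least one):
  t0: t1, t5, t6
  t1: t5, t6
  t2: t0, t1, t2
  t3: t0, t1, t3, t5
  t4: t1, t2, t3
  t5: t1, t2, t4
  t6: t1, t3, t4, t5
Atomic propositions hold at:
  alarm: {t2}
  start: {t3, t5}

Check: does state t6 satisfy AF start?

AF start: least fixpoint, start Z0 = {t3, t5}, add states with every successor in Z. Already a fixed point.
Sat(AF start) = {t3, t5}
t6 ∉ Sat(AF start) = {t3, t5}, so the formula does not hold at t6.

No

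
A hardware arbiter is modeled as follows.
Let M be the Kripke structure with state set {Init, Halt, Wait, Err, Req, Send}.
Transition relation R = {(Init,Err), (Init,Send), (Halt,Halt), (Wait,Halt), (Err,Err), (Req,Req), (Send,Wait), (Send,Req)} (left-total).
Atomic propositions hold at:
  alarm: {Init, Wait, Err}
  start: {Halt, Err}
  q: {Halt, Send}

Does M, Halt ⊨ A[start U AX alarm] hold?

Sat(AX alarm) = {s : every successor in {Init, Wait, Err}} = {Err}
A[start U AX alarm]: least fixpoint, start Z0 = Sat(AX alarm) = {Err}, add states in Sat(start) with every successor in Z. Already a fixed point.
Sat(A[start U AX alarm]) = {Err}
Halt ∉ Sat(A[start U AX alarm]) = {Err}, so the formula does not hold at Halt.

No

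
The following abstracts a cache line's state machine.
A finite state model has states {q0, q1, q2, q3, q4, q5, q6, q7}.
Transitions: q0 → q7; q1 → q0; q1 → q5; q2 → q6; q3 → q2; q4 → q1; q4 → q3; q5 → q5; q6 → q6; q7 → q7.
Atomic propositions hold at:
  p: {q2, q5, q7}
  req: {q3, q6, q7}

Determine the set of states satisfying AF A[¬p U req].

Sat(¬p) = {q0, q1, q3, q4, q6}
A[¬p U req]: least fixpoint, start Z0 = Sat(req) = {q3, q6, q7}, add states in Sat(¬p) with every successor in Z. Z1 = {q0, q3, q6, q7}; fixed.
Sat(A[¬p U req]) = {q0, q3, q6, q7}
AF A[¬p U req]: least fixpoint, start Z0 = {q0, q3, q6, q7}, add states with every successor in Z. Z1 = {q0, q2, q3, q6, q7}; fixed.
Sat(AF A[¬p U req]) = {q0, q2, q3, q6, q7}

{q0, q2, q3, q6, q7}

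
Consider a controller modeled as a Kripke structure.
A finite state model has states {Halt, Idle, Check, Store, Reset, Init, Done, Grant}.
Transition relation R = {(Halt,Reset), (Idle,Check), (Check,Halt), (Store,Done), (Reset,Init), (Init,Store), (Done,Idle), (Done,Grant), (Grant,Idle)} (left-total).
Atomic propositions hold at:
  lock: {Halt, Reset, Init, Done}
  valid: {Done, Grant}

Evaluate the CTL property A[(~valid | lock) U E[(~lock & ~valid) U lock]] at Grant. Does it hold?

No

Sat(~valid) = {Halt, Idle, Check, Store, Reset, Init}
Sat(~valid | lock) = {Halt, Idle, Check, Store, Reset, Init, Done}
Sat(~lock) = {Idle, Check, Store, Grant}
Sat(~lock & ~valid) = {Idle, Check, Store}
E[(~lock & ~valid) U lock]: least fixpoint, start Z0 = Sat(lock) = {Halt, Reset, Init, Done}, add states in Sat(~lock & ~valid) with some successor in Z. Z1 = {Halt, Check, Store, Reset, Init, Done}; Z2 = {Halt, Idle, Check, Store, Reset, Init, Done}; fixed.
Sat(E[(~lock & ~valid) U lock]) = {Halt, Idle, Check, Store, Reset, Init, Done}
A[(~valid | lock) U E[(~lock & ~valid) U lock]]: least fixpoint, start Z0 = Sat(E[(~lock & ~valid) U lock]) = {Halt, Idle, Check, Store, Reset, Init, Done}, add states in Sat(~valid | lock) with every successor in Z. Already a fixed point.
Sat(A[(~valid | lock) U E[(~lock & ~valid) U lock]]) = {Halt, Idle, Check, Store, Reset, Init, Done}
Grant ∉ Sat(A[(~valid | lock) U E[(~lock & ~valid) U lock]]) = {Halt, Idle, Check, Store, Reset, Init, Done}, so the formula does not hold at Grant.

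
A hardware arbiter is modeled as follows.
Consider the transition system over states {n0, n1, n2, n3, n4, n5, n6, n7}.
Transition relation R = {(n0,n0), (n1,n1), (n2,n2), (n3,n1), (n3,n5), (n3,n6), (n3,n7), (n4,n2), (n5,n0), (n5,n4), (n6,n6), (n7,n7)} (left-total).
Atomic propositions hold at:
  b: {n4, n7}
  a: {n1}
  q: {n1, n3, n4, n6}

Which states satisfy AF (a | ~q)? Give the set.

Sat(~q) = {n0, n2, n5, n7}
Sat(a | ~q) = {n0, n1, n2, n5, n7}
AF (a | ~q): least fixpoint, start Z0 = {n0, n1, n2, n5, n7}, add states with every successor in Z. Z1 = {n0, n1, n2, n4, n5, n7}; fixed.
Sat(AF (a | ~q)) = {n0, n1, n2, n4, n5, n7}

{n0, n1, n2, n4, n5, n7}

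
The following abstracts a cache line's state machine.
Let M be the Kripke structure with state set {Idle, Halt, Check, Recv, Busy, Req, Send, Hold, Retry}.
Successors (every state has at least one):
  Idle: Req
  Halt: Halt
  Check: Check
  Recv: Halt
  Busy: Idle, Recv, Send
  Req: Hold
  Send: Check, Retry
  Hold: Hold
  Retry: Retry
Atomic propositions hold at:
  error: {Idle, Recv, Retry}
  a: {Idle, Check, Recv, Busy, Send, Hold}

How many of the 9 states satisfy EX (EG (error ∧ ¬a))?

Sat(¬a) = {Halt, Req, Retry}
Sat(error ∧ ¬a) = {Retry}
EG (error ∧ ¬a): greatest fixpoint, start Z0 = {Retry}, keep only states in Sat with some successor in Z. Already a fixed point.
Sat(EG (error ∧ ¬a)) = {Retry}
Sat(EX (EG (error ∧ ¬a))) = {s : some successor in {Retry}} = {Send, Retry}
|Sat(EX (EG (error ∧ ¬a)))| = |{Send, Retry}| = 2.

2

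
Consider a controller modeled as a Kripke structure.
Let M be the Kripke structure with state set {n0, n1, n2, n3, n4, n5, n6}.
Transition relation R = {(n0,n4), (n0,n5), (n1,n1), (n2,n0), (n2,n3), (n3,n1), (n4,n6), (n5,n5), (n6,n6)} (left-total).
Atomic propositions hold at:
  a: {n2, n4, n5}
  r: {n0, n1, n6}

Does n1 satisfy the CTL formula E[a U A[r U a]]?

A[r U a]: least fixpoint, start Z0 = Sat(a) = {n2, n4, n5}, add states in Sat(r) with every successor in Z. Z1 = {n0, n2, n4, n5}; fixed.
Sat(A[r U a]) = {n0, n2, n4, n5}
E[a U A[r U a]]: least fixpoint, start Z0 = Sat(A[r U a]) = {n0, n2, n4, n5}, add states in Sat(a) with some successor in Z. Already a fixed point.
Sat(E[a U A[r U a]]) = {n0, n2, n4, n5}
n1 ∉ Sat(E[a U A[r U a]]) = {n0, n2, n4, n5}, so the formula does not hold at n1.

No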